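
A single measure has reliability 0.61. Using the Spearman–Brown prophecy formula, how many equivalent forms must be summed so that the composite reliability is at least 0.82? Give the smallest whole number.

3

k ≥ ρ*(1−ρ₁)/(ρ₁(1−ρ*)) = 0.82·0.39 / (0.61·0.18) = 2.913.
Smallest integer k = 3.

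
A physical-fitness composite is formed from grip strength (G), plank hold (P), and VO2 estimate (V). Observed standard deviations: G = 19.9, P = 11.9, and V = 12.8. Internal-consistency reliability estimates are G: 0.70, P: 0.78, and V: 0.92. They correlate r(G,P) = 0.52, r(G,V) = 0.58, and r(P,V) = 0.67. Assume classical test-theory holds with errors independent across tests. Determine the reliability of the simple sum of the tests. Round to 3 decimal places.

0.887

Var(G+P+V) = 19.9² + 11.9² + 12.8² + 2·[19.9·11.9·0.52 + 19.9·12.8·0.58 + 11.9·12.8·0.67] = 701.46 + 745.866 = 1447.33.
Because errors are independent across components, Cov(Tᵢ,Tⱼ) = Cov(Xᵢ,Xⱼ); the off-diagonal part of the true-score variance is the same as above.
True-score variance = [19.9²·0.70 + 11.9²·0.78 + 12.8²·0.92] + 745.866 = 538.396 + 745.866 = 1284.26.
Reliability = 1284.26 / 1447.33 = 0.887.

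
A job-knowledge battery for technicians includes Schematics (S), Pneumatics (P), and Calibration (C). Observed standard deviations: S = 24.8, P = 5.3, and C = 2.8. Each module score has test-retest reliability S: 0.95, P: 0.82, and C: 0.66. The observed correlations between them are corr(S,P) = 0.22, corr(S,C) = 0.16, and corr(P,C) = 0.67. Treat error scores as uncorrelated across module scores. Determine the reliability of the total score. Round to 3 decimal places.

0.949

Var(S+P+C) = 24.8² + 5.3² + 2.8² + 2·[24.8·5.3·0.22 + 24.8·2.8·0.16 + 5.3·2.8·0.67] = 650.97 + 99.94 = 750.91.
Because errors are independent across components, Cov(Tᵢ,Tⱼ) = Cov(Xᵢ,Xⱼ); the off-diagonal part of the true-score variance is the same as above.
True-score variance = [24.8²·0.95 + 5.3²·0.82 + 2.8²·0.66] + 99.94 = 612.496 + 99.94 = 712.436.
Reliability = 712.436 / 750.91 = 0.949.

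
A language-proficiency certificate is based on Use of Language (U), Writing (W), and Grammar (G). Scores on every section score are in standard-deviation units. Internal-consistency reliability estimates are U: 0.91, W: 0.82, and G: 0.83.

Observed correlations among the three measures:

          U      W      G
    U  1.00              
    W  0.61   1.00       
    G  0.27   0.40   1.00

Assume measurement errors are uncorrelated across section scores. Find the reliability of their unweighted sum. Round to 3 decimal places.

0.921

Var(U+W+G) = 3 + 2·[0.61 + 0.27 + 0.40] = 3 + 2.56 = 5.56.
Under uncorrelated errors the observed covariances equal the true-score covariances, so only the own-variance terms attenuate.
True-score variance = [0.91 + 0.82 + 0.83] + 2.56 = 2.56 + 2.56 = 5.12.
Reliability = 5.12 / 5.56 = 0.921.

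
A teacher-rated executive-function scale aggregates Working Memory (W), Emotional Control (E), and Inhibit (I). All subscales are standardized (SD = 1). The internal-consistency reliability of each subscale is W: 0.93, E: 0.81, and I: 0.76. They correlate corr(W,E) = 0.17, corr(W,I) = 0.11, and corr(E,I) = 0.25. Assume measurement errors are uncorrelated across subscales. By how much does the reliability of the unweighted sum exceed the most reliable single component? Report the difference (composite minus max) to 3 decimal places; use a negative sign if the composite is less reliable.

-0.053

Var(sum) = 3 + 1.06 = 4.06; true-score variance = 2.5 + 1.06 = 3.56; composite reliability = 0.8768.
Max component reliability = 0.9300.
Difference = 0.8768 − 0.9300 = -0.053.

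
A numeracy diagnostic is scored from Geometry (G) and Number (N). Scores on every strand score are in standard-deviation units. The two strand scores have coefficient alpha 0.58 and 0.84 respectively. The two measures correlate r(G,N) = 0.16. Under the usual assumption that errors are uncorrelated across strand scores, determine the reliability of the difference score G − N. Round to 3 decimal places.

Var(G−N) = 1 + 1 − 2·0.16 = 2 − 0.32 = 1.68.
Under uncorrelated errors the observed covariances equal the true-score covariances, so only the own-variance terms attenuate.
True-score variance = [0.58 + 0.84] − 0.32 = 1.42 − 0.32 = 1.1.
Reliability = 1.1 / 1.68 = 0.655.

0.655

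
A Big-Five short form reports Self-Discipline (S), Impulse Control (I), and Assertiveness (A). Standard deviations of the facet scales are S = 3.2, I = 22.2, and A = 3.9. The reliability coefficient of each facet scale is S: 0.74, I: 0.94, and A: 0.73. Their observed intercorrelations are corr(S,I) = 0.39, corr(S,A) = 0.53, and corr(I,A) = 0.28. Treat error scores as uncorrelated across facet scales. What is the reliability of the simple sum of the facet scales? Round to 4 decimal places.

Var(S+I+A) = 3.2² + 22.2² + 3.9² + 2·[3.2·22.2·0.39 + 3.2·3.9·0.53 + 22.2·3.9·0.28] = 518.29 + 117.125 = 635.415.
Under uncorrelated errors the observed covariances equal the true-score covariances, so only the own-variance terms attenuate.
True-score variance = [3.2²·0.74 + 22.2²·0.94 + 3.9²·0.73] + 117.125 = 481.95 + 117.125 = 599.075.
Reliability = 599.075 / 635.415 = 0.9428.

0.9428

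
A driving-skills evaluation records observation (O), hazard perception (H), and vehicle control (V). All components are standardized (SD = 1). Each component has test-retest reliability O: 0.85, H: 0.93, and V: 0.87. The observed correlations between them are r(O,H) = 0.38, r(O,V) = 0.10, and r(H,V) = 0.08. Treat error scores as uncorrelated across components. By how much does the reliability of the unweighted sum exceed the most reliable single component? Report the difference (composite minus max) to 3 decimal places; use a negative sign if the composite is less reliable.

Var(sum) = 3 + 1.12 = 4.12; true-score variance = 2.65 + 1.12 = 3.77; composite reliability = 0.9150.
Max component reliability = 0.9300.
Difference = 0.9150 − 0.9300 = -0.015.

-0.015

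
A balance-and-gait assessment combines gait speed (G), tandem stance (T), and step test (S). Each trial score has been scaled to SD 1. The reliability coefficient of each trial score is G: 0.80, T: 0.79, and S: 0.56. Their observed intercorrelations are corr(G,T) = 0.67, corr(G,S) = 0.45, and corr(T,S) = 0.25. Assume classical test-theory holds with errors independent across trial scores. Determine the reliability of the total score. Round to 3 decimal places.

Var(G+T+S) = 3 + 2·[0.67 + 0.45 + 0.25] = 3 + 2.74 = 5.74.
Because errors are independent across components, Cov(Tᵢ,Tⱼ) = Cov(Xᵢ,Xⱼ); the off-diagonal part of the true-score variance is the same as above.
True-score variance = [0.80 + 0.79 + 0.56] + 2.74 = 2.15 + 2.74 = 4.89.
Reliability = 4.89 / 5.74 = 0.852.

0.852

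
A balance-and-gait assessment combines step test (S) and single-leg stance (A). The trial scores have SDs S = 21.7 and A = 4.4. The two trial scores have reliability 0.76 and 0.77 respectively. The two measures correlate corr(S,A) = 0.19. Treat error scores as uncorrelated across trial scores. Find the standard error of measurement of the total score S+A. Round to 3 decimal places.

Var(total) = 490.25 + 36.2824 = 526.532.
True-score variance = 372.784 + 36.2824 = 409.066, so reliability = 0.7769.
Error variance = 526.532 − 409.066 = 117.466; SEM = √117.466 = 10.838.

10.838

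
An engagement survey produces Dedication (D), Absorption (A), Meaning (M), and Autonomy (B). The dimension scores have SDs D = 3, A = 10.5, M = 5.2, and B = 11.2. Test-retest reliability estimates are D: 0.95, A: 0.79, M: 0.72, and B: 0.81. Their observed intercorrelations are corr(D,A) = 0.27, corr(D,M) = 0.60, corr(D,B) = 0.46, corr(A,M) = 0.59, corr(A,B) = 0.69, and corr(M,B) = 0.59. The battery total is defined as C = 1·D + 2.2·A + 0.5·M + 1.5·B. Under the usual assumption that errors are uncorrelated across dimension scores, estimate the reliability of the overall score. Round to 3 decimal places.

Var(C) = 3² + 2.2²·10.5² + 0.5²·5.2² + 1.5²·11.2² + 2·[2.2·3·10.5·0.27 + 0.5·3·5.2·0.60 + 1.5·3·11.2·0.46 + 1.1·10.5·5.2·0.59 + 3.3·10.5·11.2·0.69 + 0.75·5.2·11.2·0.59] = 831.61 + 751.114 = 1582.72.
Under uncorrelated errors the observed covariances equal the true-score covariances, so only the own-variance terms attenuate.
True-score variance = [3²·0.95 + 2.2²·10.5²·0.79 + 0.5²·5.2²·0.72 + 1.5²·11.2²·0.81] + 751.114 = 663.584 + 751.114 = 1414.7.
Reliability = 1414.7 / 1582.72 = 0.894.

0.894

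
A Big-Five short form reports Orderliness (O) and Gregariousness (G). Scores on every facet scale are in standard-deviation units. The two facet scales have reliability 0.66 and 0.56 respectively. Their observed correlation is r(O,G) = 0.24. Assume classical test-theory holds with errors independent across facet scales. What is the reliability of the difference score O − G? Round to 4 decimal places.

0.4868

Var(O−G) = 1 + 1 − 2·0.24 = 2 − 0.48 = 1.52.
Under uncorrelated errors the observed covariances equal the true-score covariances, so only the own-variance terms attenuate.
True-score variance = [0.66 + 0.56] − 0.48 = 1.22 − 0.48 = 0.74.
Reliability = 0.74 / 1.52 = 0.4868.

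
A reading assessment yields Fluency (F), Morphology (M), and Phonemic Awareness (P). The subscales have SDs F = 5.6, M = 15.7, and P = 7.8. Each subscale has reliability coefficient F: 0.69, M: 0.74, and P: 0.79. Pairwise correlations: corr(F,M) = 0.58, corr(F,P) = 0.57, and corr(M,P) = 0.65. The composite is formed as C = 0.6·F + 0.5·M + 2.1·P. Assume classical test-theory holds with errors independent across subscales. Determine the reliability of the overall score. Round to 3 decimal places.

Var(C) = 0.6²·5.6² + 0.5²·15.7² + 2.1²·7.8² + 2·[0.3·5.6·15.7·0.58 + 1.26·5.6·7.8·0.57 + 1.05·15.7·7.8·0.65] = 341.216 + 260.496 = 601.713.
Because errors are independent across components, Cov(Tᵢ,Tⱼ) = Cov(Xᵢ,Xⱼ); the off-diagonal part of the true-score variance is the same as above.
True-score variance = [0.6²·5.6²·0.69 + 0.5²·15.7²·0.74 + 2.1²·7.8²·0.79] + 260.496 = 265.351 + 260.496 = 525.847.
Reliability = 525.847 / 601.713 = 0.874.

0.874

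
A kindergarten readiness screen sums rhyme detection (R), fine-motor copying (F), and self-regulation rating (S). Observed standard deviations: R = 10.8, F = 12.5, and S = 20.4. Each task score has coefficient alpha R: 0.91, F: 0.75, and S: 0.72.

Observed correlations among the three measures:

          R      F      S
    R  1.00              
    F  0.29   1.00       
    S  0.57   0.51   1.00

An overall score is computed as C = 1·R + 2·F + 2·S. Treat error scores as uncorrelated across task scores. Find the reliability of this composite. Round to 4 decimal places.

0.8459

Var(C) = 10.8² + 2²·12.5² + 2²·20.4² + 2·[2·10.8·12.5·0.29 + 2·10.8·20.4·0.57 + 4·12.5·20.4·0.51] = 2406.28 + 1699.33 = 4105.61.
With uncorrelated errors the cross-covariances are all true-score covariance, so they carry over unchanged; only the diagonal terms shrink to ρᵢσᵢ².
True-score variance = [10.8²·0.91 + 2²·12.5²·0.75 + 2²·20.4²·0.72] + 1699.33 = 1773.43 + 1699.33 = 3472.76.
Reliability = 3472.76 / 4105.61 = 0.8459.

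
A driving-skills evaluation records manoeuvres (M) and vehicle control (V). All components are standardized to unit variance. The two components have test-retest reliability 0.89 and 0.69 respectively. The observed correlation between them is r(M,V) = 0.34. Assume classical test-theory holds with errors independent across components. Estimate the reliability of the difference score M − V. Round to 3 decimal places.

0.682

Var(M−V) = 1 + 1 − 2·0.34 = 2 − 0.68 = 1.32.
Under uncorrelated errors the observed covariances equal the true-score covariances, so only the own-variance terms attenuate.
True-score variance = [0.89 + 0.69] − 0.68 = 1.58 − 0.68 = 0.9.
Reliability = 0.9 / 1.32 = 0.682.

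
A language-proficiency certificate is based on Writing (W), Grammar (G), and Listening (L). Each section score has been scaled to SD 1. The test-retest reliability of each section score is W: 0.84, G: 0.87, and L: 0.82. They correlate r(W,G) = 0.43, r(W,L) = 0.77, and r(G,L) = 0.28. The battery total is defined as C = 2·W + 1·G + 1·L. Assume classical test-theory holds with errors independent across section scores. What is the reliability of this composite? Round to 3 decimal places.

Var(C) = 2² + 1 + 1 + 2·[2·0.43 + 2·0.77 + 0.28] = 6 + 5.36 = 11.36.
With uncorrelated errors the cross-covariances are all true-score covariance, so they carry over unchanged; only the diagonal terms shrink to ρᵢσᵢ².
True-score variance = [2²·0.84 + 0.87 + 0.82] + 5.36 = 5.05 + 5.36 = 10.41.
Reliability = 10.41 / 11.36 = 0.916.

0.916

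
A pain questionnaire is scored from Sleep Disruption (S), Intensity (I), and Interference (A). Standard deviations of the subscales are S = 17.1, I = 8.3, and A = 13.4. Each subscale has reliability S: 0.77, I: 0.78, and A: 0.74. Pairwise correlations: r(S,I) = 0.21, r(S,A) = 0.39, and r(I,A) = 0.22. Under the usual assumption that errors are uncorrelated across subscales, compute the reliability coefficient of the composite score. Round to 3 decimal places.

Var(S+I+A) = 17.1² + 8.3² + 13.4² + 2·[17.1·8.3·0.21 + 17.1·13.4·0.39 + 8.3·13.4·0.22] = 540.86 + 287.277 = 828.137.
Under uncorrelated errors the observed covariances equal the true-score covariances, so only the own-variance terms attenuate.
True-score variance = [17.1²·0.77 + 8.3²·0.78 + 13.4²·0.74] + 287.277 = 411.764 + 287.277 = 699.041.
Reliability = 699.041 / 828.137 = 0.844.

0.844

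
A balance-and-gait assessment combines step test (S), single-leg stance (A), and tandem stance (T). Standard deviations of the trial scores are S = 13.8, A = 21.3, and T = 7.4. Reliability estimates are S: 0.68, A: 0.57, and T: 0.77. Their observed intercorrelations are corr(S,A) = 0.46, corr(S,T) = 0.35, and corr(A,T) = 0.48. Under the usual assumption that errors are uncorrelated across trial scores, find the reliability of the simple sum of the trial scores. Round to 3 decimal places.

Var(S+A+T) = 13.8² + 21.3² + 7.4² + 2·[13.8·21.3·0.46 + 13.8·7.4·0.35 + 21.3·7.4·0.48] = 698.89 + 493.224 = 1192.11.
Because errors are independent across components, Cov(Tᵢ,Tⱼ) = Cov(Xᵢ,Xⱼ); the off-diagonal part of the true-score variance is the same as above.
True-score variance = [13.8²·0.68 + 21.3²·0.57 + 7.4²·0.77] + 493.224 = 430.268 + 493.224 = 923.492.
Reliability = 923.492 / 1192.11 = 0.775.

0.775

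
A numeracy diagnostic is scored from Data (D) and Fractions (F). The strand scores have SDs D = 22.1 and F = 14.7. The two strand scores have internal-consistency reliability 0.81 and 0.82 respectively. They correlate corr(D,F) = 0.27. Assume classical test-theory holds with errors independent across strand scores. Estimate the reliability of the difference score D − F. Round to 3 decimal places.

Var(D−F) = 22.1² + 14.7² − 2·22.1·14.7·0.27 = 704.5 − 175.43 = 529.07.
Under uncorrelated errors the observed covariances equal the true-score covariances, so only the own-variance terms attenuate.
True-score variance = [22.1²·0.81 + 14.7²·0.82] − 175.43 = 572.806 − 175.43 = 397.376.
Reliability = 397.376 / 529.07 = 0.751.

0.751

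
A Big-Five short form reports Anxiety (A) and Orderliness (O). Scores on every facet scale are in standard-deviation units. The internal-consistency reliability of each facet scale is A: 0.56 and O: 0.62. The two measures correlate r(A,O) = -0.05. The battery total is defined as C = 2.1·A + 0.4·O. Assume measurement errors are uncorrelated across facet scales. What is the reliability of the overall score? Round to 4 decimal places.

Var(C) = 2.1² + 0.4² + 2·[0.84·(-0.05)] = 4.57 − 0.084 = 4.486.
With uncorrelated errors the cross-covariances are all true-score covariance, so they carry over unchanged; only the diagonal terms shrink to ρᵢσᵢ².
True-score variance = [2.1²·0.56 + 0.4²·0.62] − 0.084 = 2.5688 − 0.084 = 2.4848.
Reliability = 2.4848 / 4.486 = 0.5539.

0.5539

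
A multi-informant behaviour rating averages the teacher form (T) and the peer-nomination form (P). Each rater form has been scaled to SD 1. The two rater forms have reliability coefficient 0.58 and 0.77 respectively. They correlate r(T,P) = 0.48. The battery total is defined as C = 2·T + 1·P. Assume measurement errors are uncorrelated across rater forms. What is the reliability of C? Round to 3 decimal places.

Var(C) = 2² + 1 + 2·[2·0.48] = 5 + 1.92 = 6.92.
Because errors are independent across components, Cov(Tᵢ,Tⱼ) = Cov(Xᵢ,Xⱼ); the off-diagonal part of the true-score variance is the same as above.
True-score variance = [2²·0.58 + 0.77] + 1.92 = 3.09 + 1.92 = 5.01.
Reliability = 5.01 / 6.92 = 0.724.

0.724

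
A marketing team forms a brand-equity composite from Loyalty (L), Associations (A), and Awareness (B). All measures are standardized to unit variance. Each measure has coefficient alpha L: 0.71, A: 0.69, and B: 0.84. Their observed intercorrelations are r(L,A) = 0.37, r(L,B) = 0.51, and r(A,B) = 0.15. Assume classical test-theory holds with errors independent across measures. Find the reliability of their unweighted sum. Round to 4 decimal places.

Var(L+A+B) = 3 + 2·[0.37 + 0.51 + 0.15] = 3 + 2.06 = 5.06.
With uncorrelated errors the cross-covariances are all true-score covariance, so they carry over unchanged; only the diagonal terms shrink to ρᵢσᵢ².
True-score variance = [0.71 + 0.69 + 0.84] + 2.06 = 2.24 + 2.06 = 4.3.
Reliability = 4.3 / 5.06 = 0.8498.

0.8498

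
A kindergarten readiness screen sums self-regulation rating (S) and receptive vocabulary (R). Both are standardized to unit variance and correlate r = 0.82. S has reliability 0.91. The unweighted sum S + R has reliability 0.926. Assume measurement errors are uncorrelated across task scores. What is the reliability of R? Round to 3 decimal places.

Var(S+R) = 2 + 2·0.82 = 3.640.
True-score variance = ρ_S + ρ_R + 2·0.82, so 0.926 = (0.91 + ρ_R + 1.64) / 3.640.
ρ_R = 0.926·3.640 − 0.91 − 1.64 = 0.821.

0.821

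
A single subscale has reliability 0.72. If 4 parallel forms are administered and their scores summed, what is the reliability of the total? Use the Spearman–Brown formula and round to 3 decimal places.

0.911

ρ_k = kρ / (1 + (k−1)ρ) = 4·0.72 / (1 + 3·0.72) = 2.880 / 3.160 = 0.911.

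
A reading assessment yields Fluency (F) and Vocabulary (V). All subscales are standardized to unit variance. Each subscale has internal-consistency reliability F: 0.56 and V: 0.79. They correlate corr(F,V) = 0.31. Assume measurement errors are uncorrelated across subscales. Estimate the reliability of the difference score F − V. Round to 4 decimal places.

0.5290

Var(F−V) = 1 + 1 − 2·0.31 = 2 − 0.62 = 1.38.
Because errors are independent across components, Cov(Tᵢ,Tⱼ) = Cov(Xᵢ,Xⱼ); the off-diagonal part of the true-score variance is the same as above.
True-score variance = [0.56 + 0.79] − 0.62 = 1.35 − 0.62 = 0.73.
Reliability = 0.73 / 1.38 = 0.5290.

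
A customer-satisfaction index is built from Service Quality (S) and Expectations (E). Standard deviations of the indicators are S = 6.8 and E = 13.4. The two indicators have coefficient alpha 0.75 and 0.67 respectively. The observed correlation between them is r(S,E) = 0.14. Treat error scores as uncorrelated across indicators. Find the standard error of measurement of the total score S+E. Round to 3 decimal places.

8.415

Var(total) = 225.8 + 25.5136 = 251.314.
True-score variance = 154.985 + 25.5136 = 180.499, so reliability = 0.7182.
Error variance = 251.314 − 180.499 = 70.8148; SEM = √70.8148 = 8.415.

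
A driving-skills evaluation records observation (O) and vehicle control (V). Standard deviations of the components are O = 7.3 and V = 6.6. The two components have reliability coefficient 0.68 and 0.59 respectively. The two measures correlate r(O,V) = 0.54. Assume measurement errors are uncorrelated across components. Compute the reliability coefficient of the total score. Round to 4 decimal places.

Var(O+V) = 7.3² + 6.6² + 2·[7.3·6.6·0.54] = 96.85 + 52.0344 = 148.884.
Because errors are independent across components, Cov(Tᵢ,Tⱼ) = Cov(Xᵢ,Xⱼ); the off-diagonal part of the true-score variance is the same as above.
True-score variance = [7.3²·0.68 + 6.6²·0.59] + 52.0344 = 61.9376 + 52.0344 = 113.972.
Reliability = 113.972 / 148.884 = 0.7655.

0.7655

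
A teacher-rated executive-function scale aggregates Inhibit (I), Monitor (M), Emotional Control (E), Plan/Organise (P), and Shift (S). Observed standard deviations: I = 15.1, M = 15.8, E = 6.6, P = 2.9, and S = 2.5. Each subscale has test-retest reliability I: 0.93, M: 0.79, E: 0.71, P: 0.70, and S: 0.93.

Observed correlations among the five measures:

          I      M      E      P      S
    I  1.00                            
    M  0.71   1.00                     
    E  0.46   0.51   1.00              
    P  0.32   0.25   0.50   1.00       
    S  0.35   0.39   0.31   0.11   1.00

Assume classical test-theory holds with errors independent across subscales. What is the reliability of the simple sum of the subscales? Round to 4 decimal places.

Var(I+M+E+P+S) = 15.1² + 15.8² + 6.6² + 2.9² + 2.5² + 2·[15.1·15.8·0.71 + 15.1·6.6·0.46 + 15.1·2.9·0.32 + 15.1·2.5·0.35 + 15.8·6.6·0.51 + 15.8·2.9·0.25 + 15.8·2.5·0.39 + 6.6·2.9·0.50 + 6.6·2.5·0.31 + 2.9·2.5·0.11] = 535.87 + 675.972 = 1211.84.
Because errors are independent across components, Cov(Tᵢ,Tⱼ) = Cov(Xᵢ,Xⱼ); the off-diagonal part of the true-score variance is the same as above.
True-score variance = [15.1²·0.93 + 15.8²·0.79 + 6.6²·0.71 + 2.9²·0.70 + 2.5²·0.93] + 675.972 = 451.892 + 675.972 = 1127.86.
Reliability = 1127.86 / 1211.84 = 0.9307.

0.9307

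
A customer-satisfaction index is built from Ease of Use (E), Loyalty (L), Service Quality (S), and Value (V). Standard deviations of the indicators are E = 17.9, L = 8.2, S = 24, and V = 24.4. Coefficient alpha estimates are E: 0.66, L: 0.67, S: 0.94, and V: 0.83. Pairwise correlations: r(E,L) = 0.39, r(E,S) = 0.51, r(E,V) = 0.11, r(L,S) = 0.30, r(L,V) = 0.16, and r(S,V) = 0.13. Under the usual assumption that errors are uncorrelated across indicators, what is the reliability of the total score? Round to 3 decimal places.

Var(E+L+S+V) = 17.9² + 8.2² + 24² + 24.4² + 2·[17.9·8.2·0.39 + 17.9·24·0.51 + 17.9·24.4·0.11 + 8.2·24·0.30 + 8.2·24.4·0.16 + 24·24.4·0.13] = 1559.01 + 983.129 = 2542.14.
Under uncorrelated errors the observed covariances equal the true-score covariances, so only the own-variance terms attenuate.
True-score variance = [17.9²·0.66 + 8.2²·0.67 + 24²·0.94 + 24.4²·0.83] + 983.129 = 1292.11 + 983.129 = 2275.24.
Reliability = 2275.24 / 2542.14 = 0.895.

0.895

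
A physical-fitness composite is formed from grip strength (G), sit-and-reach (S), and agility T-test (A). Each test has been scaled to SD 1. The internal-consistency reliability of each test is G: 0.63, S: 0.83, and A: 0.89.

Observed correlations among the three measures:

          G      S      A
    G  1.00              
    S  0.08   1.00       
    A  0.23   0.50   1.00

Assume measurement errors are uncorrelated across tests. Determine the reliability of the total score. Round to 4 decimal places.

Var(G+S+A) = 3 + 2·[0.08 + 0.23 + 0.50] = 3 + 1.62 = 4.62.
Under uncorrelated errors the observed covariances equal the true-score covariances, so only the own-variance terms attenuate.
True-score variance = [0.63 + 0.83 + 0.89] + 1.62 = 2.35 + 1.62 = 3.97.
Reliability = 3.97 / 4.62 = 0.8593.

0.8593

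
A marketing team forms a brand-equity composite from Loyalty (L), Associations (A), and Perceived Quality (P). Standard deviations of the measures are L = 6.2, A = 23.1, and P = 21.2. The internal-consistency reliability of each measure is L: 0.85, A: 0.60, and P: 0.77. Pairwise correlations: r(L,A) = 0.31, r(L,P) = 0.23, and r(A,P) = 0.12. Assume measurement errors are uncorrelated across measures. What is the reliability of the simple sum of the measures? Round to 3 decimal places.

0.750

Var(L+A+P) = 6.2² + 23.1² + 21.2² + 2·[6.2·23.1·0.31 + 6.2·21.2·0.23 + 23.1·21.2·0.12] = 1021.49 + 266.792 = 1288.28.
With uncorrelated errors the cross-covariances are all true-score covariance, so they carry over unchanged; only the diagonal terms shrink to ρᵢσᵢ².
True-score variance = [6.2²·0.85 + 23.1²·0.60 + 21.2²·0.77] + 266.792 = 698.909 + 266.792 = 965.7.
Reliability = 965.7 / 1288.28 = 0.750.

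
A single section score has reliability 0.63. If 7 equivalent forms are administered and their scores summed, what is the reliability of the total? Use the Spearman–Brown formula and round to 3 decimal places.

ρ_k = kρ / (1 + (k−1)ρ) = 7·0.63 / (1 + 6·0.63) = 4.410 / 4.780 = 0.923.

0.923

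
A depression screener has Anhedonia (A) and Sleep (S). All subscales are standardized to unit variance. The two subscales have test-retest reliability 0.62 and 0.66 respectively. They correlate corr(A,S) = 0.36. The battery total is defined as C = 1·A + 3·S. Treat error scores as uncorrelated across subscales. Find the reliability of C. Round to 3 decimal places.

Var(C) = 1 + 3² + 2·[3·0.36] = 10 + 2.16 = 12.16.
With uncorrelated errors the cross-covariances are all true-score covariance, so they carry over unchanged; only the diagonal terms shrink to ρᵢσᵢ².
True-score variance = [0.62 + 3²·0.66] + 2.16 = 6.56 + 2.16 = 8.72.
Reliability = 8.72 / 12.16 = 0.717.

0.717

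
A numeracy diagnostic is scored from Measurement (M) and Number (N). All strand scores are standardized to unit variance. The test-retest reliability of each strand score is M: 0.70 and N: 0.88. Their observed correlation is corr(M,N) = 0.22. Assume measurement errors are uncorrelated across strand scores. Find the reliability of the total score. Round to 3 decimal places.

0.828

Var(M+N) = 2 + 2·[0.22] = 2 + 0.44 = 2.44.
Because errors are independent across components, Cov(Tᵢ,Tⱼ) = Cov(Xᵢ,Xⱼ); the off-diagonal part of the true-score variance is the same as above.
True-score variance = [0.70 + 0.88] + 0.44 = 1.58 + 0.44 = 2.02.
Reliability = 2.02 / 2.44 = 0.828.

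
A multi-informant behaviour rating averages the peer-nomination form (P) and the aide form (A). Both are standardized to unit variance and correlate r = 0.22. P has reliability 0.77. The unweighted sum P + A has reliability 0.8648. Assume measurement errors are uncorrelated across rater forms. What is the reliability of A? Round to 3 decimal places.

Var(P+A) = 2 + 2·0.22 = 2.440.
True-score variance = ρ_P + ρ_A + 2·0.22, so 0.8648 = (0.77 + ρ_A + 0.44) / 2.440.
ρ_A = 0.8648·2.440 − 0.77 − 0.44 = 0.900.

0.900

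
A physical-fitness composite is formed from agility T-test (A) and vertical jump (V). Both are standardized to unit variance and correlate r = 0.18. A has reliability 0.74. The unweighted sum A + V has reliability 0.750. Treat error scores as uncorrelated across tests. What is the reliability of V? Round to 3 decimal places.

0.670

Var(A+V) = 2 + 2·0.18 = 2.360.
True-score variance = ρ_A + ρ_V + 2·0.18, so 0.750 = (0.74 + ρ_V + 0.36) / 2.360.
ρ_V = 0.750·2.360 − 0.74 − 0.36 = 0.670.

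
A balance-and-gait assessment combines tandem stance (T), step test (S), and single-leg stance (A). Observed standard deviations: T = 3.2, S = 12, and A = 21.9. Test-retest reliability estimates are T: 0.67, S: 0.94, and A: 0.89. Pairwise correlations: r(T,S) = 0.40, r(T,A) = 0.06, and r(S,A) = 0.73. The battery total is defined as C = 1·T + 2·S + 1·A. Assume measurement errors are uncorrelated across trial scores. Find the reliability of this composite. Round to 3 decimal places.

Var(C) = 3.2² + 2²·12² + 21.9² + 2·[2·3.2·12·0.40 + 3.2·21.9·0.06 + 2·12·21.9·0.73] = 1065.85 + 837.226 = 1903.08.
Under uncorrelated errors the observed covariances equal the true-score covariances, so only the own-variance terms attenuate.
True-score variance = [3.2²·0.67 + 2²·12²·0.94 + 21.9²·0.89] + 837.226 = 975.154 + 837.226 = 1812.38.
Reliability = 1812.38 / 1903.08 = 0.952.

0.952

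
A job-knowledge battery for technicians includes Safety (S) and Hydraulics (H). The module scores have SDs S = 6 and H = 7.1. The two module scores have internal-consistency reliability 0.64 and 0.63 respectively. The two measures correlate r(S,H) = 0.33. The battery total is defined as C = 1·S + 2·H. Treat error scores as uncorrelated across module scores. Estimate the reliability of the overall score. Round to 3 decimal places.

Var(C) = 6² + 2²·7.1² + 2·[2·6·7.1·0.33] = 237.64 + 56.232 = 293.872.
Because errors are independent across components, Cov(Tᵢ,Tⱼ) = Cov(Xᵢ,Xⱼ); the off-diagonal part of the true-score variance is the same as above.
True-score variance = [6²·0.64 + 2²·7.1²·0.63] + 56.232 = 150.073 + 56.232 = 206.305.
Reliability = 206.305 / 293.872 = 0.702.

0.702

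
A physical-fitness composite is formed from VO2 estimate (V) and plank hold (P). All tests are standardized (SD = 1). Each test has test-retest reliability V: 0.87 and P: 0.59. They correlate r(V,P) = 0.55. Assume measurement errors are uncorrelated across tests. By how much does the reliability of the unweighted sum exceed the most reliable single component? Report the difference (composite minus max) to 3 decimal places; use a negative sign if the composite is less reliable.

-0.044

Var(sum) = 2 + 1.1 = 3.1; true-score variance = 1.46 + 1.1 = 2.56; composite reliability = 0.8258.
Max component reliability = 0.8700.
Difference = 0.8258 − 0.8700 = -0.044.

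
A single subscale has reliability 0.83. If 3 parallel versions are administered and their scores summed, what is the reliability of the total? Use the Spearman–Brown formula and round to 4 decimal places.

0.9361

ρ_k = kρ / (1 + (k−1)ρ) = 3·0.83 / (1 + 2·0.83) = 2.490 / 2.660 = 0.9361.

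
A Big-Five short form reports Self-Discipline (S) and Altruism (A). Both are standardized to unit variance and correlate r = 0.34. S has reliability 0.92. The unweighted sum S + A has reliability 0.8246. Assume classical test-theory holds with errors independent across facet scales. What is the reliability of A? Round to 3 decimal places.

Var(S+A) = 2 + 2·0.34 = 2.680.
True-score variance = ρ_S + ρ_A + 2·0.34, so 0.8246 = (0.92 + ρ_A + 0.68) / 2.680.
ρ_A = 0.8246·2.680 − 0.92 − 0.68 = 0.610.

0.610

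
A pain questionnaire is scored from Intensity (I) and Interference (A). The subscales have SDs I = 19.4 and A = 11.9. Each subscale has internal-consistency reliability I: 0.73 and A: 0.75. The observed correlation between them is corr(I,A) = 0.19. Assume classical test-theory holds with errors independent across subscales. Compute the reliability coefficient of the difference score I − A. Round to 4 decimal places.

Var(I−A) = 19.4² + 11.9² − 2·19.4·11.9·0.19 = 517.97 − 87.7268 = 430.243.
Under uncorrelated errors the observed covariances equal the true-score covariances, so only the own-variance terms attenuate.
True-score variance = [19.4²·0.73 + 11.9²·0.75] − 87.7268 = 380.95 − 87.7268 = 293.223.
Reliability = 293.223 / 430.243 = 0.6815.

0.6815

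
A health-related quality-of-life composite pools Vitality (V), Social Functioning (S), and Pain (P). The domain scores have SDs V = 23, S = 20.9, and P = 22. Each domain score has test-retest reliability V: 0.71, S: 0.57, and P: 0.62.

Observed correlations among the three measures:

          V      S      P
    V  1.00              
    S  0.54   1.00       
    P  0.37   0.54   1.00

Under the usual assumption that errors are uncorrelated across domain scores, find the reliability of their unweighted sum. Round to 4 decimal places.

Var(V+S+P) = 23² + 20.9² + 22² + 2·[23·20.9·0.54 + 23·22·0.37 + 20.9·22·0.54] = 1449.81 + 1390.18 = 2839.99.
Under uncorrelated errors the observed covariances equal the true-score covariances, so only the own-variance terms attenuate.
True-score variance = [23²·0.71 + 20.9²·0.57 + 22²·0.62] + 1390.18 = 924.652 + 1390.18 = 2314.83.
Reliability = 2314.83 / 2839.99 = 0.8151.

0.8151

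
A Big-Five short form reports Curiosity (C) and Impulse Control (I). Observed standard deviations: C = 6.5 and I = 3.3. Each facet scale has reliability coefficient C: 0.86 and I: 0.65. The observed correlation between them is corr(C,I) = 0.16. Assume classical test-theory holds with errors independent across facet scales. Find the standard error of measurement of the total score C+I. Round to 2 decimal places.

3.12

Var(total) = 53.14 + 6.864 = 60.004.
True-score variance = 43.4135 + 6.864 = 50.2775, so reliability = 0.8379.
Error variance = 60.004 − 50.2775 = 9.7265; SEM = √9.7265 = 3.12.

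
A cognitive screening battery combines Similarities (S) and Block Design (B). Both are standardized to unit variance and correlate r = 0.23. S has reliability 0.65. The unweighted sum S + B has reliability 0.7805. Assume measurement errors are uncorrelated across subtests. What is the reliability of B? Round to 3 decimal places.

Var(S+B) = 2 + 2·0.23 = 2.460.
True-score variance = ρ_S + ρ_B + 2·0.23, so 0.7805 = (0.65 + ρ_B + 0.46) / 2.460.
ρ_B = 0.7805·2.460 − 0.65 − 0.46 = 0.810.

0.810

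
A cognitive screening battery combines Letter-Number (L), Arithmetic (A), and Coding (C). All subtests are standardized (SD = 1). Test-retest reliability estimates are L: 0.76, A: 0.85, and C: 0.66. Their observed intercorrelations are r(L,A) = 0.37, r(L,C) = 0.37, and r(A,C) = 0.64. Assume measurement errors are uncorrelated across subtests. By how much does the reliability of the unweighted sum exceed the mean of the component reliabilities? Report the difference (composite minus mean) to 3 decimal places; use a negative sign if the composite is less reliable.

Var(sum) = 3 + 2.76 = 5.76; true-score variance = 2.27 + 2.76 = 5.03; composite reliability = 0.8733.
Mean component reliability = 0.7567.
Difference = 0.8733 − 0.7567 = 0.117.

0.117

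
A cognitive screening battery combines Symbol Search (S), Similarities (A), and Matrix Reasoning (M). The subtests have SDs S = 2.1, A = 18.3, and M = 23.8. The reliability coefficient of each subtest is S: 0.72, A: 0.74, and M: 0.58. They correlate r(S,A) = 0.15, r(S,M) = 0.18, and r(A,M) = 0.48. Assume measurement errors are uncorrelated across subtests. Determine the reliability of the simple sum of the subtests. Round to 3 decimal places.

Var(S+A+M) = 2.1² + 18.3² + 23.8² + 2·[2.1·18.3·0.15 + 2.1·23.8·0.18 + 18.3·23.8·0.48] = 905.74 + 447.64 = 1353.38.
With uncorrelated errors the cross-covariances are all true-score covariance, so they carry over unchanged; only the diagonal terms shrink to ρᵢσᵢ².
True-score variance = [2.1²·0.72 + 18.3²·0.74 + 23.8²·0.58] + 447.64 = 579.529 + 447.64 = 1027.17.
Reliability = 1027.17 / 1353.38 = 0.759.

0.759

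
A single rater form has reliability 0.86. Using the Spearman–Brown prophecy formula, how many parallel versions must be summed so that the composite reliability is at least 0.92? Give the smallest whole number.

k ≥ ρ*(1−ρ₁)/(ρ₁(1−ρ*)) = 0.92·0.14 / (0.86·0.08) = 1.872.
Smallest integer k = 2.

2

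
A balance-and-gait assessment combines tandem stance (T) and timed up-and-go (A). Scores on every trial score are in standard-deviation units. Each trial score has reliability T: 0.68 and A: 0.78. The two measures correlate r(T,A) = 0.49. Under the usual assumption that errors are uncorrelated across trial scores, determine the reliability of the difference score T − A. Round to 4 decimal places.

0.4706

Var(T−A) = 1 + 1 − 2·0.49 = 2 − 0.98 = 1.02.
With uncorrelated errors the cross-covariances are all true-score covariance, so they carry over unchanged; only the diagonal terms shrink to ρᵢσᵢ².
True-score variance = [0.68 + 0.78] − 0.98 = 1.46 − 0.98 = 0.48.
Reliability = 0.48 / 1.02 = 0.4706.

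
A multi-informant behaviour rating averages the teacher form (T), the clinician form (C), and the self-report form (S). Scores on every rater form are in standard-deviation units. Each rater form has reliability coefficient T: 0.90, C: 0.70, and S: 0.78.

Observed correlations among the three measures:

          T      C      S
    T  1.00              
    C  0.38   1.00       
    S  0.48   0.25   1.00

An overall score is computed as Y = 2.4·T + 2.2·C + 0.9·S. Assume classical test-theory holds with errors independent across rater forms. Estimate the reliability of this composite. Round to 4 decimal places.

Var(Y) = 2.4² + 2.2² + 0.9² + 2·[5.28·0.38 + 2.16·0.48 + 1.98·0.25] = 11.41 + 7.0764 = 18.4864.
Because errors are independent across components, Cov(Tᵢ,Tⱼ) = Cov(Xᵢ,Xⱼ); the off-diagonal part of the true-score variance is the same as above.
True-score variance = [2.4²·0.90 + 2.2²·0.70 + 0.9²·0.78] + 7.0764 = 9.2038 + 7.0764 = 16.2802.
Reliability = 16.2802 / 18.4864 = 0.8807.

0.8807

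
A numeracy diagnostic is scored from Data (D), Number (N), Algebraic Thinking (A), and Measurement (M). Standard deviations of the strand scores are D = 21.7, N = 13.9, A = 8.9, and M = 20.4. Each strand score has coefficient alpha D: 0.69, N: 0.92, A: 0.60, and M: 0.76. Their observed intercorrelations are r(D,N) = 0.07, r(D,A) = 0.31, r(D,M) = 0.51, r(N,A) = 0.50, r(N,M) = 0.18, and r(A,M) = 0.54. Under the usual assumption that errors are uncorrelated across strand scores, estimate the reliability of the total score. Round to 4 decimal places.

0.8665

Var(D+N+A+M) = 21.7² + 13.9² + 8.9² + 20.4² + 2·[21.7·13.9·0.07 + 21.7·8.9·0.31 + 21.7·20.4·0.51 + 13.9·8.9·0.50 + 13.9·20.4·0.18 + 8.9·20.4·0.54] = 1159.47 + 1035.38 = 2194.85.
Because errors are independent across components, Cov(Tᵢ,Tⱼ) = Cov(Xᵢ,Xⱼ); the off-diagonal part of the true-score variance is the same as above.
True-score variance = [21.7²·0.69 + 13.9²·0.92 + 8.9²·0.60 + 20.4²·0.76] + 1035.38 = 866.475 + 1035.38 = 1901.85.
Reliability = 1901.85 / 2194.85 = 0.8665.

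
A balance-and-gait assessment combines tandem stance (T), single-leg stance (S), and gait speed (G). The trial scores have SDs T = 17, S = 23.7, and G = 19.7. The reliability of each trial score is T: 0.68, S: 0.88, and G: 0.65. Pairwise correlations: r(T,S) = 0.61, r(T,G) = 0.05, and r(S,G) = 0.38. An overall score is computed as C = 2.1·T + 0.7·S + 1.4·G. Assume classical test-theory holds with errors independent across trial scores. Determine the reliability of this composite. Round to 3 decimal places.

0.797

Var(C) = 2.1²·17² + 0.7²·23.7² + 1.4²·19.7² + 2·[1.47·17·23.7·0.61 + 2.94·17·19.7·0.05 + 0.98·23.7·19.7·0.38] = 2310.37 + 1168.76 = 3479.14.
Under uncorrelated errors the observed covariances equal the true-score covariances, so only the own-variance terms attenuate.
True-score variance = [2.1²·17²·0.68 + 0.7²·23.7²·0.88 + 1.4²·19.7²·0.65] + 1168.76 = 1603.28 + 1168.76 = 2772.04.
Reliability = 2772.04 / 3479.14 = 0.797.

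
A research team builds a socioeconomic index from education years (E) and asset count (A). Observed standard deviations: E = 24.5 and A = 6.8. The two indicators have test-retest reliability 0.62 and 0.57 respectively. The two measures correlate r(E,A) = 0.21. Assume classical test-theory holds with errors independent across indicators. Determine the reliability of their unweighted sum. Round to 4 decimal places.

Var(E+A) = 24.5² + 6.8² + 2·[24.5·6.8·0.21] = 646.49 + 69.972 = 716.462.
Under uncorrelated errors the observed covariances equal the true-score covariances, so only the own-variance terms attenuate.
True-score variance = [24.5²·0.62 + 6.8²·0.57] + 69.972 = 398.512 + 69.972 = 468.484.
Reliability = 468.484 / 716.462 = 0.6539.

0.6539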